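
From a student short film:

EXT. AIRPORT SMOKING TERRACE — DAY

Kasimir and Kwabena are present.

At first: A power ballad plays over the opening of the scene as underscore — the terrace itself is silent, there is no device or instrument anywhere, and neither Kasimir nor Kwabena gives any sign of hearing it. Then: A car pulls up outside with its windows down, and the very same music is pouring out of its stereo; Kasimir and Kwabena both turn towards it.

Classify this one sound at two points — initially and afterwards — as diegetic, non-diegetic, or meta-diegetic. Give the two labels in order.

non-diegetic, diegetic

Initially: no in-world source exists and no character can hear it — underscore → non-diegetic.
Afterwards: the car stereo is now a real source in the story world and the characters hear it → diegetic.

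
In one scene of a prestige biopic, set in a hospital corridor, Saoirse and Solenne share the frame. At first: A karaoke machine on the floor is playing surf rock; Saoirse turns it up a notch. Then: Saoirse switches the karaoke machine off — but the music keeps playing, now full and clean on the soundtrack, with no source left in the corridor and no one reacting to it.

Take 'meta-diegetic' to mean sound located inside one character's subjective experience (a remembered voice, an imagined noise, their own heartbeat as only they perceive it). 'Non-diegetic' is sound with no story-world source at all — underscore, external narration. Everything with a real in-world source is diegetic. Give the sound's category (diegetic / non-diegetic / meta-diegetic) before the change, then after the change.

Before the change: a karaoke machine is a real in-scene source and Saoirse reacts to it → diegetic.
After the change: there is no longer any in-world source and no one can hear it — it has become underscore → non-diegetic.

diegetic, non-diegetic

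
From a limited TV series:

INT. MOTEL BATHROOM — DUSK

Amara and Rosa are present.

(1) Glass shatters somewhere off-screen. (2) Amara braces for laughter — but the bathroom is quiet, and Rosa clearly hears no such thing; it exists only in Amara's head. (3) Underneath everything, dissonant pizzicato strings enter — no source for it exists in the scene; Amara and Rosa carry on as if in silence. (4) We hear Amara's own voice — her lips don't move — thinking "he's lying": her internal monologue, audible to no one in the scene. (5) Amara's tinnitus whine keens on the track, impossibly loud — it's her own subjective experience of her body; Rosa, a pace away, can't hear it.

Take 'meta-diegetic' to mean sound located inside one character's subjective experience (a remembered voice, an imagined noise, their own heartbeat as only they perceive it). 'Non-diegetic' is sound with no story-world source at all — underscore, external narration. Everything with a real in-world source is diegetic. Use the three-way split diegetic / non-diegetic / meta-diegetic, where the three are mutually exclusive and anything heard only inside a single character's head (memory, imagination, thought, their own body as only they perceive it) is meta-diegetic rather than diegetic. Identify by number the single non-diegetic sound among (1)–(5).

3

Sound (1): the sound comes from glass physically present in the location, so diegetic.
Sound (2): subjective to Amara: the bathroom is silent and Rosa hears nothing, so meta-diegetic.
(3) is non-diegetic: it has no source in the story world and no character can hear it — it's underscore.
(4) is meta-diegetic: Amara's thought-voice: a private mental sound no other character can hear.
(5) it's Amara's internal bodily sensation rendered as sound; only Amara 'hears' it → meta-diegetic.
Only (3) is non-diegetic.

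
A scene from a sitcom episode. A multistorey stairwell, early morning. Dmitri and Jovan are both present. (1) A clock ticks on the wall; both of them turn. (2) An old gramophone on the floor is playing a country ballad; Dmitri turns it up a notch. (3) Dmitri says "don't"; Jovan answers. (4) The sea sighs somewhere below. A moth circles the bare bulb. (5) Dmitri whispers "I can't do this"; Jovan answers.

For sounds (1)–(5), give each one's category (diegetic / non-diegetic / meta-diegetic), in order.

diegetic, diegetic, diegetic, diegetic, diegetic

(1) is diegetic: an in-world source (a clock); characters could hear it.
Sound (2): source music from an old gramophone, which exists in the story world, so diegetic.
(3) is diegetic: on-screen dialogue — Dmitri speaks and Jovan is there to hear.
(4) is diegetic: it's the actual ambient sound of the location.
(5) spoken by a character present in the story world → diegetic.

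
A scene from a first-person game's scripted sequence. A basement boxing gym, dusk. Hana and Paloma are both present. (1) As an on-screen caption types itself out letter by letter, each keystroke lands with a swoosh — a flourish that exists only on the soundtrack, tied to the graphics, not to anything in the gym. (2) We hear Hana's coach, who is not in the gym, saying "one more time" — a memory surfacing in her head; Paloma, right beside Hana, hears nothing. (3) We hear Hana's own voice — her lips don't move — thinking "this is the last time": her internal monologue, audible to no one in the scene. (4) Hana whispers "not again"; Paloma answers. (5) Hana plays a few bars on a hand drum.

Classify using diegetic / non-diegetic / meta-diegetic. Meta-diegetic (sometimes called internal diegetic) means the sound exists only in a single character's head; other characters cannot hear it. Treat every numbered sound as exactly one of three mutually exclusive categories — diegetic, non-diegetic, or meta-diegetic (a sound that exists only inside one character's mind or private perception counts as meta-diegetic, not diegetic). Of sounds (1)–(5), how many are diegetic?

2

Sound (1): sound married to a title/caption — outside the diegesis by definition, so non-diegetic.
(2) a remembered line, private to Hana — not present in the room, not audible to Paloma → meta-diegetic.
Sound (3): it's Hana's unspoken thought, heard only by the audience via her subjectivity, so meta-diegetic.
Sound (4): spoken by a character present in the story world, so diegetic.
(5) the instrument and the performer are both in the scene → diegetic.
Diegetic: (4), (5) — that's 2.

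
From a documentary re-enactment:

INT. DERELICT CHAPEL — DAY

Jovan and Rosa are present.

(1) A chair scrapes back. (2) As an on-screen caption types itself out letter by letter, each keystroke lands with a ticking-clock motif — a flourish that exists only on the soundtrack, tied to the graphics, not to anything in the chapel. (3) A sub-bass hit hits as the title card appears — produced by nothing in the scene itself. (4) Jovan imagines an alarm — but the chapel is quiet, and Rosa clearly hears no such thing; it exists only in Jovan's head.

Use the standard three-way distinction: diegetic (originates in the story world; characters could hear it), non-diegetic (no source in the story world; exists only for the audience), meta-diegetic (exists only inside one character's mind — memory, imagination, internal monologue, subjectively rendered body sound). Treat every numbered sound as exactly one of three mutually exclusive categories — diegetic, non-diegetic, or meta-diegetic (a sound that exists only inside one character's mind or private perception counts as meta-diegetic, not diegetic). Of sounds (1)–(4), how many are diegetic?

1

(1) a chair is a real object/event in the scene's world → diegetic.
Sound (2): it accompanies on-screen graphics, not anything inside the story world, so non-diegetic.
Sound (3): an editorial stinger — it belongs to the cut, not the story world, so non-diegetic.
Sound (4): the sound is imagined by Jovan; nothing in the story world is producing it and Rosa can't hear it, so meta-diegetic.
So 1 of the 4 is diegetic: (1).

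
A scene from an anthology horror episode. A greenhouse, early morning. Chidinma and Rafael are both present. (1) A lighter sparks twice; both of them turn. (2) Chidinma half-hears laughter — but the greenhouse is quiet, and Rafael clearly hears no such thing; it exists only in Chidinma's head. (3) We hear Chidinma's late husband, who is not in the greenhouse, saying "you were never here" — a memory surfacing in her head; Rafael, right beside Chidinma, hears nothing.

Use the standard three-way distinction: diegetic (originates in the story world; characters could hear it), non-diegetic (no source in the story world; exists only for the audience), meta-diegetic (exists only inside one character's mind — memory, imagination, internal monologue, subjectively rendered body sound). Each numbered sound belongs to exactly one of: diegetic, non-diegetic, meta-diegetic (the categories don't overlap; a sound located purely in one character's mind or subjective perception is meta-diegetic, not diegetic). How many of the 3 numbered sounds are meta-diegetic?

2

Sound (1): a lighter is a real object/event in the scene's world, so diegetic.
(2) is meta-diegetic: subjective to Chidinma: the greenhouse is silent and Rafael hears nothing.
(3) a remembered line, private to Chidinma — not present in the room, not audible to Rafael → meta-diegetic.
Meta-diegetic: (2), (3) — that's 2.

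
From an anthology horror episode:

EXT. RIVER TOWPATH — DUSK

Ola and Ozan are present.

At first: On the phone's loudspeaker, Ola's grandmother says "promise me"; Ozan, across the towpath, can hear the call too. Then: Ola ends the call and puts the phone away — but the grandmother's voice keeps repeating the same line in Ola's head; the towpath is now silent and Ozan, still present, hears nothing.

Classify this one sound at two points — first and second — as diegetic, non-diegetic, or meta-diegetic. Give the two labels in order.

diegetic, meta-diegetic

First: the loudspeaker is an in-world source; both Ola and Ozan hear the call → diegetic.
Second: with the phone off, the voice continues only as Ola's private mental replay — Ozan can't hear it → meta-diegetic.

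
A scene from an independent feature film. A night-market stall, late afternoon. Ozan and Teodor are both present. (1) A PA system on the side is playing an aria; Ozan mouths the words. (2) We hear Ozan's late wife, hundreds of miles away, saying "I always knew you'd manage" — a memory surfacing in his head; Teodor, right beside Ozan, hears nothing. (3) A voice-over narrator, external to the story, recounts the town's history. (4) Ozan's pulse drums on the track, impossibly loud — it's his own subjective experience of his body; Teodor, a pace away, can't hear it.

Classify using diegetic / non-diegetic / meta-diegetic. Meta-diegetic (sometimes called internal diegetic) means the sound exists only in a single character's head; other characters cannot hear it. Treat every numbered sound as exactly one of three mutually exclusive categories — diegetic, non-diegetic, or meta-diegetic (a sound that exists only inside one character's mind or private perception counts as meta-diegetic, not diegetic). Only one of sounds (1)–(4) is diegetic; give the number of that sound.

(1) the music comes from an on-screen device that Ozan responds to → diegetic.
Sound (2): a remembered line, private to Ozan — not present in the room, not audible to Teodor, so meta-diegetic.
(3) is non-diegetic: the narrator exists outside the story world, addressing only the audience.
(4) is meta-diegetic: a subjective body sound — Ozan's private perception, inaudible to Teodor.
Only (1) is diegetic.

1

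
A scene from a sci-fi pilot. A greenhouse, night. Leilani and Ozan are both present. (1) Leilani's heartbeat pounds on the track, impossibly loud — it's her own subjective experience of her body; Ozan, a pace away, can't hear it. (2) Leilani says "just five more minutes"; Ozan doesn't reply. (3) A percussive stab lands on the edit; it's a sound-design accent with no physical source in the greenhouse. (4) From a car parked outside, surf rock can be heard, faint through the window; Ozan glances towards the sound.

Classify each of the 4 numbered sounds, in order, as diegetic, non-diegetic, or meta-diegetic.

meta-diegetic, diegetic, non-diegetic, diegetic

(1) a subjective body sound — Leilani's private perception, inaudible to Ozan → meta-diegetic.
(2) on-screen dialogue — Leilani speaks and Ozan is there to hear → diegetic.
(3) is non-diegetic: nothing in the scene produces it; it's an accent added for the audience.
Sound (4): it's coming from a car parked outside — a location within the story world — and Ozan reacts, so diegetic.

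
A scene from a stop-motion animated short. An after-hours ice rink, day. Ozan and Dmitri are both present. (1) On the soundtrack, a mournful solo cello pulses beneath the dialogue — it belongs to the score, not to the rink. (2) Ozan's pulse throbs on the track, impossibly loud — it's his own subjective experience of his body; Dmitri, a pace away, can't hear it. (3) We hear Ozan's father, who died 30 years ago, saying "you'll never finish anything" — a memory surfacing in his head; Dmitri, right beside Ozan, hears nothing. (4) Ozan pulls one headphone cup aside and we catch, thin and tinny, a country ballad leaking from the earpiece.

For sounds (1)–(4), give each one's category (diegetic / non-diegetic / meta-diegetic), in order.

non-diegetic, meta-diegetic, meta-diegetic, diegetic

(1) score with no on-screen or off-screen source; it exists for the audience alone → non-diegetic.
(2) a subjective body sound — Ozan's private perception, inaudible to Dmitri → meta-diegetic.
(3) is meta-diegetic: a remembered line, private to Ozan — not present in the room, not audible to Dmitri.
Sound (4): it's leaking from a physical pair of headphones in the scene, so diegetic.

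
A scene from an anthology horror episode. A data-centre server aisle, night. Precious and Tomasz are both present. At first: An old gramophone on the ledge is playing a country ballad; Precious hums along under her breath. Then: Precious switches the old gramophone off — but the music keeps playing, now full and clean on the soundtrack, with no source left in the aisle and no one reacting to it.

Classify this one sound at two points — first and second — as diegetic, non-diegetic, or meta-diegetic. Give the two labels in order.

diegetic, non-diegetic

First: an old gramophone is a real in-scene source and Precious reacts to it → diegetic.
Second: there is no longer any in-world source and no one can hear it — it has become underscore → non-diegetic.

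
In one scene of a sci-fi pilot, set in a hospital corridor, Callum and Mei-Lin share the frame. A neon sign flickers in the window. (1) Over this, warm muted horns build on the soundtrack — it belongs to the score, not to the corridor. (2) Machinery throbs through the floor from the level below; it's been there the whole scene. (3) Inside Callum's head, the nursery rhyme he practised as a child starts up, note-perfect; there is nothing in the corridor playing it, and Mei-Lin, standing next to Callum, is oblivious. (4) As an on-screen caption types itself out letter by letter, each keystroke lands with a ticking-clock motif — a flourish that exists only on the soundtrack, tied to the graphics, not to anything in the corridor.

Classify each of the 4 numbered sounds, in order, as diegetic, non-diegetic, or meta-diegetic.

non-diegetic, diegetic, meta-diegetic, non-diegetic

(1) is non-diegetic: score with no on-screen or off-screen source; it exists for the audience alone.
(2) it's the actual ambient sound of the location → diegetic.
Sound (3): it lives in Callum's subjectivity, not in the corridor, so meta-diegetic.
(4) sound married to a title/caption — outside the diegesis by definition → non-diegetic.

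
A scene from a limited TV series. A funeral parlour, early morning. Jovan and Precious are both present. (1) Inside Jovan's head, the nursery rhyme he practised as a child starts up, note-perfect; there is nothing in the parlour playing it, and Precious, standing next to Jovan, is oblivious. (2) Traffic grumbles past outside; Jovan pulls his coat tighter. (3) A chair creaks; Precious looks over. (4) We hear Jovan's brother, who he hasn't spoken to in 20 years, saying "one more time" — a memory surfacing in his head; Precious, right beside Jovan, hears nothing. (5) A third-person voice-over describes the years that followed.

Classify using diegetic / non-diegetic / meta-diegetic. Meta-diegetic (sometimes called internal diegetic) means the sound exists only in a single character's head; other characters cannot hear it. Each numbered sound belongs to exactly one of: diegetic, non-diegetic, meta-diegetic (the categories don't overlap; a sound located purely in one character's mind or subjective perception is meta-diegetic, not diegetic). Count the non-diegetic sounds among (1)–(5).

1

(1) it lives in Jovan's subjectivity, not in the parlour → meta-diegetic.
Sound (2): traffic is part of the location's real environment, so diegetic.
Sound (3): a chair is a real object/event in the scene's world, so diegetic.
Sound (4): the voice is a memory playing only inside Jovan's mind; Precious can't hear it, so meta-diegetic.
(5) is non-diegetic: the narrator exists outside the story world, addressing only the audience.
So 1 of the 5 is non-diegetic: (5).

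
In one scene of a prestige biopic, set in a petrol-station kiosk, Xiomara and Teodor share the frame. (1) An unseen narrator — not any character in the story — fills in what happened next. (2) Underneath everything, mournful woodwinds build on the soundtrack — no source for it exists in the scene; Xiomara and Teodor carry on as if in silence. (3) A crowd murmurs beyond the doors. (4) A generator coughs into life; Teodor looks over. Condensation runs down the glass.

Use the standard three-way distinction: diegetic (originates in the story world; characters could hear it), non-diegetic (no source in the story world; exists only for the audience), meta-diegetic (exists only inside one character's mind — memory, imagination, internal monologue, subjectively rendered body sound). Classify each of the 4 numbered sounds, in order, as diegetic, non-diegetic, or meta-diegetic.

Sound (1): the narrator exists outside the story world, addressing only the audience, so non-diegetic.
(2) is non-diegetic: it has no source in the story world and no character can hear it — it's underscore.
(3) ambient/room sound belonging to the story's physical space → diegetic.
Sound (4): the sound comes from a generator physically present in the location, so diegetic.

non-diegetic, non-diegetic, diegetic, diegetic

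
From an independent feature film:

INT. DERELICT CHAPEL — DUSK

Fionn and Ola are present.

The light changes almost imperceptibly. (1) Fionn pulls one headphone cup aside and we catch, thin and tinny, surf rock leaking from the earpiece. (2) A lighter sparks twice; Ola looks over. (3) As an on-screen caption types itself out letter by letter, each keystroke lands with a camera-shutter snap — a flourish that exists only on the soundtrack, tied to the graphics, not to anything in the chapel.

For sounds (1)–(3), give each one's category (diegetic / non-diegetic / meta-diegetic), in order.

diegetic, diegetic, non-diegetic

(1) is diegetic: the headphones are an on-screen source.
(2) the sound comes from a lighter physically present in the location → diegetic.
(3) is non-diegetic: sound married to a title/caption — outside the diegesis by definition.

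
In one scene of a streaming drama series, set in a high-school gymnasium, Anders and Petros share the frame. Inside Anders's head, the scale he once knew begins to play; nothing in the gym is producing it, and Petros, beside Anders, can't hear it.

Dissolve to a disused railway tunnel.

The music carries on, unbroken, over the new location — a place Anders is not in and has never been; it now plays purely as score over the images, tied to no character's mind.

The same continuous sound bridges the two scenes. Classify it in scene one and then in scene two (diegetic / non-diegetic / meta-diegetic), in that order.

Scene one: the music exists only inside Anders's mind; Petros can't hear it → meta-diegetic.
Scene two: it's detached from Anders entirely and plays over unrelated images with no in-world source — conventional underscore → non-diegetic.

meta-diegetic, non-diegetic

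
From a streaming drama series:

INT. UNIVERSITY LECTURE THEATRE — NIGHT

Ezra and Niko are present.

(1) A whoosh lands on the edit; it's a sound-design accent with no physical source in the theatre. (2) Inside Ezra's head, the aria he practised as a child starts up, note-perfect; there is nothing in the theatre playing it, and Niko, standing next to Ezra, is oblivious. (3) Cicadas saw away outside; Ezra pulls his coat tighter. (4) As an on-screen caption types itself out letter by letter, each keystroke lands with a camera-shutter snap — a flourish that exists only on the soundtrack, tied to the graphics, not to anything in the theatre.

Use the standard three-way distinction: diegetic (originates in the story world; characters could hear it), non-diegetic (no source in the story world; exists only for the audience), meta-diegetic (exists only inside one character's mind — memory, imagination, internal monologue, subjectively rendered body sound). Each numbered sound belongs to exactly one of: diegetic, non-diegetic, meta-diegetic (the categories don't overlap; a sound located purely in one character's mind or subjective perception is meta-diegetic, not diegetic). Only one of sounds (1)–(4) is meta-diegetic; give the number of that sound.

Sound (1): an editorial stinger — it belongs to the cut, not the story world, so non-diegetic.
(2) it lives in Ezra's subjectivity, not in the theatre → meta-diegetic.
(3) is diegetic: ambient/room sound belonging to the story's physical space.
Sound (4): it accompanies on-screen graphics, not anything inside the story world, so non-diegetic.
Only (2) is meta-diegetic.

2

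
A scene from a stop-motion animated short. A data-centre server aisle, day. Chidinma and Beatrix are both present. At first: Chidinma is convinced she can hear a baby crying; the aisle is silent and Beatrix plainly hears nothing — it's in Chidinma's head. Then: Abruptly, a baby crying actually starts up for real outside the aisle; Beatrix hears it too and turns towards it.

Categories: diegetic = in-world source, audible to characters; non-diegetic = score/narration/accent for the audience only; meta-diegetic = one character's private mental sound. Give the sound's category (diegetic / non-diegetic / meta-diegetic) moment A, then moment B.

meta-diegetic, diegetic

Moment A: only Chidinma 'hears' it — imagined, in her mind → meta-diegetic.
Moment B: now there's a real external source and Beatrix hears it too — in the story world → diegetic.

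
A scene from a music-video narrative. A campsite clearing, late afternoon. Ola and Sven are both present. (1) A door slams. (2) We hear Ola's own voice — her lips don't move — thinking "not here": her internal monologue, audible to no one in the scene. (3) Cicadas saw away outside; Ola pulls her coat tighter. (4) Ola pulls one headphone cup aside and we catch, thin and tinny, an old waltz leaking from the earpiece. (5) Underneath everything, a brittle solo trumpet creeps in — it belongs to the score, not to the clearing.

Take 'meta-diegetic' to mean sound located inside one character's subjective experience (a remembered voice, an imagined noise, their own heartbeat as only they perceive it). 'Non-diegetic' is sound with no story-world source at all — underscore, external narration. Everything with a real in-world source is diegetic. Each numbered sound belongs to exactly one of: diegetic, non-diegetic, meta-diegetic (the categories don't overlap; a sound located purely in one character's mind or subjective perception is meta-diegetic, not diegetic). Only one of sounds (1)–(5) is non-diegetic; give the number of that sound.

5

(1) a door is a real object/event in the scene's world → diegetic.
(2) Ola's thought-voice: a private mental sound no other character can hear → meta-diegetic.
(3) is diegetic: it's the actual ambient sound of the location.
(4) it's leaking from a physical pair of headphones in the scene → diegetic.
(5) is non-diegetic: score with no on-screen or off-screen source; it exists for the audience alone.
Only (5) is non-diegetic.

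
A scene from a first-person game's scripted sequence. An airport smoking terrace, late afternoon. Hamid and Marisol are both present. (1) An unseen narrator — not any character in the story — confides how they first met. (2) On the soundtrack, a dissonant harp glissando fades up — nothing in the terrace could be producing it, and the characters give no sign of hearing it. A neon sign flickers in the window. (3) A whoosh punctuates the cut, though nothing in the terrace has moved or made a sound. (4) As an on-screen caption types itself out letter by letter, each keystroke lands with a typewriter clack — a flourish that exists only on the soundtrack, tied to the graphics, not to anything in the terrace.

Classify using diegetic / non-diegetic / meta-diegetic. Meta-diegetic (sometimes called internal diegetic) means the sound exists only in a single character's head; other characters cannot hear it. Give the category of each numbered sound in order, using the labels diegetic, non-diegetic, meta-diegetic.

non-diegetic, non-diegetic, non-diegetic, non-diegetic

Sound (1): the narrator exists outside the story world, addressing only the audience, so non-diegetic.
(2) is non-diegetic: nothing in the terrace produces it and the characters don't hear it — pure soundtrack.
(3) nothing in the scene produces it; it's an accent added for the audience → non-diegetic.
(4) it accompanies on-screen graphics, not anything inside the story world → non-diegetic.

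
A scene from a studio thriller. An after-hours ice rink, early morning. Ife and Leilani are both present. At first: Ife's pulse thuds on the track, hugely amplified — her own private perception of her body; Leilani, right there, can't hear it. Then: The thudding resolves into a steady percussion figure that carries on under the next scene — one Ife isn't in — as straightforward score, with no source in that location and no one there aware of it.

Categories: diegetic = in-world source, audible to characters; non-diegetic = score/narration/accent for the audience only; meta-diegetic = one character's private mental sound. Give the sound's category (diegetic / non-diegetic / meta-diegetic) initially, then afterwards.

Initially: it's Ife's subjective body sound, inaudible to Leilani → meta-diegetic.
Afterwards: detached from Ife and playing as sourceless score over a scene she isn't in — for the audience only → non-diegetic.

meta-diegetic, non-diegetic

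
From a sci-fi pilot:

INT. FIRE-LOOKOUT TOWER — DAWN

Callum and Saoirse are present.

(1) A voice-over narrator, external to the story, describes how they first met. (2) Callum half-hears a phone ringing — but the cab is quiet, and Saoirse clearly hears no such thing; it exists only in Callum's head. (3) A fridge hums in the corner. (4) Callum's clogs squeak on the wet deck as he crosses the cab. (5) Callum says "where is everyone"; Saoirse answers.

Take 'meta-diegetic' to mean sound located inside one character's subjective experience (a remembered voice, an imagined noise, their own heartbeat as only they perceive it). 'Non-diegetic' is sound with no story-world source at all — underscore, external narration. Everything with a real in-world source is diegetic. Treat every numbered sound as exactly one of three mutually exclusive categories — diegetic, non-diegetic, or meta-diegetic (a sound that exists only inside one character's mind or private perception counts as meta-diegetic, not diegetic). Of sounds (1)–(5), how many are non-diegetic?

1

Sound (1): the narrator exists outside the story world, addressing only the audience, so non-diegetic.
Sound (2): the sound is imagined by Callum; nothing in the story world is producing it and Saoirse can't hear it, so meta-diegetic.
(3) ambient/room sound belonging to the story's physical space → diegetic.
(4) a character's body making contact with the set — an in-world sound → diegetic.
(5) on-screen dialogue — Callum speaks and Saoirse is there to hear → diegetic.
So 1 of the 5 is non-diegetic: (1).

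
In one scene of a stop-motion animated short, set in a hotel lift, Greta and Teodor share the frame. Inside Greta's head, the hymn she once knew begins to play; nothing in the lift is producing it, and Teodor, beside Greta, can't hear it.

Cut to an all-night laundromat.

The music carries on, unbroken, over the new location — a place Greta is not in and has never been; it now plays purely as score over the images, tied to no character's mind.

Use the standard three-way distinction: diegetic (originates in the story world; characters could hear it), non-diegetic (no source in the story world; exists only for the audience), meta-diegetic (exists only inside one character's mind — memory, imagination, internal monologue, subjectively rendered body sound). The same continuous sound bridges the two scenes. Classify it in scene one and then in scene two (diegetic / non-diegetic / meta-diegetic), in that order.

meta-diegetic, non-diegetic

Scene one: the music exists only inside Greta's mind; Teodor can't hear it → meta-diegetic.
Scene two: it's detached from Greta entirely and plays over unrelated images with no in-world source — conventional underscore → non-diegetic.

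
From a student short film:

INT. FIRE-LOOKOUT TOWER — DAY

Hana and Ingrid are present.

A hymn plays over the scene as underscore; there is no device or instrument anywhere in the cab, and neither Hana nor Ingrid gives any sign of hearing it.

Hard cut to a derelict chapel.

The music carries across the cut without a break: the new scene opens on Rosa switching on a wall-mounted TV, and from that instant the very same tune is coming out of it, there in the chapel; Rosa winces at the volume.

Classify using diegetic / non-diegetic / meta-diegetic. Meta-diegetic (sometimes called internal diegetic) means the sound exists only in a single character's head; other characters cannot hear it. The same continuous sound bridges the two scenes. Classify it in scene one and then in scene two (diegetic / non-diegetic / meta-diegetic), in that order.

Scene one: there's no in-world source anywhere and no character hears it — underscore for the audience only → non-diegetic.
Scene two: once Rosa turns on a wall-mounted TV, the music has a real source in the story world and Rosa reacts to it → diegetic.

non-diegetic, diegetic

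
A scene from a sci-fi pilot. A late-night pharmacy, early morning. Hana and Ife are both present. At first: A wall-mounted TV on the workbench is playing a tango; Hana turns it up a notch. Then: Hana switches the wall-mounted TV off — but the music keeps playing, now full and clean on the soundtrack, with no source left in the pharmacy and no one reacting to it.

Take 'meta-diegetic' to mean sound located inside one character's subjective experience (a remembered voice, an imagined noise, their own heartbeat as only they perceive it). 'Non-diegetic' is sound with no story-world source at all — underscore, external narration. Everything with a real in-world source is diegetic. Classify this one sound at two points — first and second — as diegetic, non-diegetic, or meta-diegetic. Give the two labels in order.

diegetic, non-diegetic

First: a wall-mounted TV is a real in-scene source and Hana reacts to it → diegetic.
Second: there is no longer any in-world source and no one can hear it — it has become underscore → non-diegetic.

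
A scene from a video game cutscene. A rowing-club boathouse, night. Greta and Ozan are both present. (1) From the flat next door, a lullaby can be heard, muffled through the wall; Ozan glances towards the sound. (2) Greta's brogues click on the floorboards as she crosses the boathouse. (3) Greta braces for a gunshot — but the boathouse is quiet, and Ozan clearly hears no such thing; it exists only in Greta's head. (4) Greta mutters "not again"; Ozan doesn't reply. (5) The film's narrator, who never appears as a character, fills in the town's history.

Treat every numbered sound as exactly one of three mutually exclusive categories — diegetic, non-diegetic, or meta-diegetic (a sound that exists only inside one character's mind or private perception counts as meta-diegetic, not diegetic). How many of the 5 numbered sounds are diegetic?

3

(1) is diegetic: off-screen diegetic: the source is out of frame but still in the story's space.
(2) Greta's footsteps are produced in the story world → diegetic.
(3) is meta-diegetic: Greta alone 'hears' it — an imagined sound, not present in the space.
(4) is diegetic: Greta is a character speaking aloud in the scene.
Sound (5): commentary laid over the scene from outside the fiction, so non-diegetic.
Diegetic: (1), (2), (4) — that's 3.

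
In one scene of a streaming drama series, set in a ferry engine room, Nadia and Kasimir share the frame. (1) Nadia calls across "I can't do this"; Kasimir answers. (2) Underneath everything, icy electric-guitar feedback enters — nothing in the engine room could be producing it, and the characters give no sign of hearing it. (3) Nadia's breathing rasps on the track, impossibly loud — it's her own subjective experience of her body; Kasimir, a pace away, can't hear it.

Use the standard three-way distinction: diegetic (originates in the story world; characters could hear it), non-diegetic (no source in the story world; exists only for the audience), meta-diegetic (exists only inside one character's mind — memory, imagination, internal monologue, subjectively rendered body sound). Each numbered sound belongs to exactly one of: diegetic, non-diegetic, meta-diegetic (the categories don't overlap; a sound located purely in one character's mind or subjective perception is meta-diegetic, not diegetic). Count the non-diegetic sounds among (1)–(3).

Sound (1): spoken by a character present in the story world, so diegetic.
(2) is non-diegetic: nothing in the engine room produces it and the characters don't hear it — pure soundtrack.
(3) point-of-audition from inside Nadia's body; not a sound in the room → meta-diegetic.
So 1 of the 3 is non-diegetic: (2).

1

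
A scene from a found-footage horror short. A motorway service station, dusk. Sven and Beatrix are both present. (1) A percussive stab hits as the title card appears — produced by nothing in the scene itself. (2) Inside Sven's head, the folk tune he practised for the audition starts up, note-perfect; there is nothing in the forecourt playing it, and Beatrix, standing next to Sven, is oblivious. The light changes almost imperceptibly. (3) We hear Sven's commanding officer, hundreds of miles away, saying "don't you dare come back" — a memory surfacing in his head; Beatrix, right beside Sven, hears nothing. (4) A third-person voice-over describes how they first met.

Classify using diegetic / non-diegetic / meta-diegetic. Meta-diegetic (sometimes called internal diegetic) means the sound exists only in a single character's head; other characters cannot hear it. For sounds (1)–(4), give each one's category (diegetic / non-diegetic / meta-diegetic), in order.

non-diegetic, meta-diegetic, meta-diegetic, non-diegetic

(1) is non-diegetic: nothing in the scene produces it; it's an accent added for the audience.
Sound (2): remembered music, private to Sven — Beatrix is oblivious because it isn't in the room, so meta-diegetic.
(3) is meta-diegetic: the voice is a memory playing only inside Sven's mind; Beatrix can't hear it.
(4) is non-diegetic: the narrator exists outside the story world, addressing only the audience.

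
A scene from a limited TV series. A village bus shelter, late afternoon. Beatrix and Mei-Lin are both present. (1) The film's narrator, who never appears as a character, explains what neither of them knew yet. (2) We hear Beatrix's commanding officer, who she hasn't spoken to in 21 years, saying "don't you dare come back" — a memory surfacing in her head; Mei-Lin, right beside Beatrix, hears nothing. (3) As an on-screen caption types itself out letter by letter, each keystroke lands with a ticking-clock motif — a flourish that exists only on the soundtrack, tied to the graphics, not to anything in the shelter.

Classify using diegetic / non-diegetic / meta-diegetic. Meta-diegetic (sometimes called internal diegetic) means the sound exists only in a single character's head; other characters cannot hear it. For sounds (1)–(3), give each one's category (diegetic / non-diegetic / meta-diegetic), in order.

(1) is non-diegetic: the narrator exists outside the story world, addressing only the audience.
Sound (2): the voice is a memory playing only inside Beatrix's mind; Mei-Lin can't hear it, so meta-diegetic.
(3) it accompanies on-screen graphics, not anything inside the story world → non-diegetic.

non-diegetic, meta-diegetic, non-diegetic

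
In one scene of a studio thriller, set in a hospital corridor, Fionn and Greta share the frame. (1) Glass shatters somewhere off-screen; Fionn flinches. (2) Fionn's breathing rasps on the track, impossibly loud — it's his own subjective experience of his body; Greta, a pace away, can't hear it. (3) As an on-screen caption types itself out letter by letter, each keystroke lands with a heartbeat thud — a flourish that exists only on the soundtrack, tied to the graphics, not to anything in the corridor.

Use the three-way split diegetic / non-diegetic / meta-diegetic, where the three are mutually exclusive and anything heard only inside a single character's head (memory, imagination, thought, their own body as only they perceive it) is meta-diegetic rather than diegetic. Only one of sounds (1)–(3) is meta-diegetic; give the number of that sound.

(1) is diegetic: an in-world source (glass); characters could hear it.
(2) is meta-diegetic: a subjective body sound — Fionn's private perception, inaudible to Greta.
Sound (3): sound married to a title/caption — outside the diegesis by definition, so non-diegetic.
Only (2) is meta-diegetic.

2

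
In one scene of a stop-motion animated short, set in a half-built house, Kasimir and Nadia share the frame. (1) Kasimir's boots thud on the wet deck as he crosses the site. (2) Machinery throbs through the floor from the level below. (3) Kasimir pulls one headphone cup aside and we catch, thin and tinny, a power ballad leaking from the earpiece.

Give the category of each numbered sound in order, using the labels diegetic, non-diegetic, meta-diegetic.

diegetic, diegetic, diegetic

(1) Kasimir's footsteps are produced in the story world → diegetic.
(2) it's the actual ambient sound of the location → diegetic.
Sound (3): it's leaking from a physical pair of headphones in the scene, so diegetic.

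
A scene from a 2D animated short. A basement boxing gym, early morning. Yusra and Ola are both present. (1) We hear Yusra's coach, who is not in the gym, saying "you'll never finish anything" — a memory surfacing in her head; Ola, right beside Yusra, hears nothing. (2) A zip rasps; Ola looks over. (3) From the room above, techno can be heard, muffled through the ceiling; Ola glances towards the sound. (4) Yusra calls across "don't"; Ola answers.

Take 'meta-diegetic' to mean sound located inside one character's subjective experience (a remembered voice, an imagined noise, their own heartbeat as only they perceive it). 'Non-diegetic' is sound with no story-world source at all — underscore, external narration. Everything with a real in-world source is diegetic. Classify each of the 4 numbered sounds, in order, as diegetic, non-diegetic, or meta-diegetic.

meta-diegetic, diegetic, diegetic, diegetic

Sound (1): the voice is a memory playing only inside Yusra's mind; Ola can't hear it, so meta-diegetic.
(2) is diegetic: the sound comes from a zip physically present in the location.
Sound (3): the music has an off-screen but real-world source and a character hears it, so diegetic.
(4) is diegetic: Yusra is a character speaking aloud in the scene.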